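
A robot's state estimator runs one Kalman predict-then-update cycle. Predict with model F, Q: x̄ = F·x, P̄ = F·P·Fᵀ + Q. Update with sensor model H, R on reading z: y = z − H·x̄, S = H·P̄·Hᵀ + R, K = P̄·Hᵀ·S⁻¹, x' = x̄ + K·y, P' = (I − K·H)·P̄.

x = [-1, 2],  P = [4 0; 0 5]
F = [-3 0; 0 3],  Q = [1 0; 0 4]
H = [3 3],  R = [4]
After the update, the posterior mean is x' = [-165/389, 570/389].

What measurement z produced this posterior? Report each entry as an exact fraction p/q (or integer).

z = [3]

x̄ = F·x = [3, 6]
P̄ = F·P·Fᵀ + Q = [37 0; 0 49]
S = H·P̄·Hᵀ + R = [778]
K = P̄·Hᵀ·S⁻¹ = [111/778; 147/778]
x' − x̄ = [-1332/389, -1764/389] = K·y
y = (KᵀK)⁻¹·Kᵀ·(x' − x̄) = [-24]
z = y + H·x̄ = [-24] + [27] = [3]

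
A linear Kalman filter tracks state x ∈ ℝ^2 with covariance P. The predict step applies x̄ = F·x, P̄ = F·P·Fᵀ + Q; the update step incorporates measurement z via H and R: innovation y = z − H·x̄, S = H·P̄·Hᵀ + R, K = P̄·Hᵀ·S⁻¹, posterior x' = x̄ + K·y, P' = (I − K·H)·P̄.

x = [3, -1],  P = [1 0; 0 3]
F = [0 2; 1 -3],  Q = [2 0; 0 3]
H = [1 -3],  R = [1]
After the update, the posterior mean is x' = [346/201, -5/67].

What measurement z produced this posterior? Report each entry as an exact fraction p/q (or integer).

x̄ = F·x = [-2, 6]
P̄ = F·P·Fᵀ + Q = [14 -18; -18 31]
S = H·P̄·Hᵀ + R = [402]
K = P̄·Hᵀ·S⁻¹ = [34/201; -37/134]
x' − x̄ = [748/201, -407/67] = K·y
y = (KᵀK)⁻¹·Kᵀ·(x' − x̄) = [22]
z = y + H·x̄ = [22] + [-20] = [2]

z = [2]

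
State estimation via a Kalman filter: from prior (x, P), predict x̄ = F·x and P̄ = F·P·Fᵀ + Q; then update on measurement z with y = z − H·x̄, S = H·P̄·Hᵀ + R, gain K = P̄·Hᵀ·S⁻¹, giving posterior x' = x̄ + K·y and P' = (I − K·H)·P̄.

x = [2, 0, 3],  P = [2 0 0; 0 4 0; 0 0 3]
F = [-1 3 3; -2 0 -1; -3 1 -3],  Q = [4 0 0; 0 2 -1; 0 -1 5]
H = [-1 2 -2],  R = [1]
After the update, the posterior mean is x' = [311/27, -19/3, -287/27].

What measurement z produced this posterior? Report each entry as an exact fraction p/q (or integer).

z = [-3]

x̄ = F·x = [7, -7, -15]
P̄ = F·P·Fᵀ + Q = [69 -5 -9; -5 13 20; -9 20 54]
S = H·P̄·Hᵀ + R = [162]
K = P̄·Hᵀ·S⁻¹ = [-61/162; -1/18; -59/162]
x' − x̄ = [122/27, 2/3, 118/27] = K·y
y = (KᵀK)⁻¹·Kᵀ·(x' − x̄) = [-12]
z = y + H·x̄ = [-12] + [9] = [-3]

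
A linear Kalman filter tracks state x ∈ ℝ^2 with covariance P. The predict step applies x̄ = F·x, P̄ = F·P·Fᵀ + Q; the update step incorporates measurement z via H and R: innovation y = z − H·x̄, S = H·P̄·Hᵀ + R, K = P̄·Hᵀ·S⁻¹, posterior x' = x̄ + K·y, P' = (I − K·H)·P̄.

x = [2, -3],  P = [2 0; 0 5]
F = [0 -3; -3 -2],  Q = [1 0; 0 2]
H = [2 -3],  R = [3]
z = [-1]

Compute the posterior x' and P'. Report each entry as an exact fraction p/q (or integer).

x' = [1645/187, 1140/187]
P' = [8598/187 5730/187; 5730/187 3880/187]

x̄ = F·x = [9, 0]
P̄ = F·P·Fᵀ + Q = [46 30; 30 40]
y = z − H·x̄ = [-19]
S = H·P̄·Hᵀ + R = [187]
K = P̄·Hᵀ·S⁻¹ = [2/187; -60/187]
x' = x̄ + K·y = [1645/187, 1140/187]
P' = (I − K·H)·P̄ = [8598/187 5730/187; 5730/187 3880/187]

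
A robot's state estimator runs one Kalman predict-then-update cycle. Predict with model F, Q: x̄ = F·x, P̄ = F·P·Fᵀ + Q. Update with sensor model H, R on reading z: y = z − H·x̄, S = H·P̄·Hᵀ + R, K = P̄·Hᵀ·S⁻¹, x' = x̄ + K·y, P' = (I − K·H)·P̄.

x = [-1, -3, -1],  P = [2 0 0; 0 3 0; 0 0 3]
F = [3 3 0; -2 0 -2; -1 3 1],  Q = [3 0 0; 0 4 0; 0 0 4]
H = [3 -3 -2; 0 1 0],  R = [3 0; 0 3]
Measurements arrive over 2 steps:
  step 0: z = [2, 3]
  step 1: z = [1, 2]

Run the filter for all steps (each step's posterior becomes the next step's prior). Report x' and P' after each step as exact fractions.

step 0: x' = [-34584/9029, 19308/9029, -88727/9029], P' = [157812/9029 16596/9029 208107/9029; 16596/9029 20472/9029 -5346/9029; 208107/9029 -5346/9029 320613/9029]
step 1: x' = [6150872259/1450104878, 2043946937/725052439, 2270555909/1450104878], P' = [11663624355/1450104878 2214176499/725052439 10082086047/1450104878; 2214176499/725052439 1808276178/725052439 646755903/725052439; 10082086047/1450104878 646755903/725052439 12992298315/1450104878]

step 0: x̄ = F·x = [-12, 4, -9]
step 0: P̄ = F·P·Fᵀ + Q = [48 -12 21; -12 24 -2; 21 -2 36]
step 0: y = z − H·x̄ = [32, -1]
step 0: S = H·P̄·Hᵀ + R = [735 -104; -104 27]
step 0: K = P̄·Hᵀ·S⁻¹ = [2478/9029 5532/9029; -312/9029 6824/9029; -289/9029 -1782/9029]
step 0: x' = x̄ + K·y = [-34584/9029, 19308/9029, -88727/9029]
step 0: P' = (I − K·H)·P̄ = [157812/9029 16596/9029 208107/9029; 16596/9029 20472/9029 -5346/9029; 208107/9029 -5346/9029 320613/9029]
step 1: x̄ = F·x = [-45828/9029, 246622/9029, 3781/9029]
step 1: P̄ = F·P·Fᵀ + Q = [1930371/9029 -2263014/9029 418671/9029; -2263014/9029 3614672/9029 -393102/9029; 418671/9029 -393102/9029 150923/9029]
step 1: y = z − H·x̄ = [893941/9029, -228564/9029]
step 1: S = H·P̄·Hᵀ + R = [81529142/9029 -16846854/9029; -16846854/9029 3641759/9029]
step 1: K = P̄·Hᵀ·S⁻¹ = [513880659/1450104878 738058833/725052439; -25270281/725052439 602758726/725052439; 127042031/1450104878 215585301/725052439]
step 1: x' = x̄ + K·y = [6150872259/1450104878, 2043946937/725052439, 2270555909/1450104878]
step 1: P' = (I − K·H)·P̄ = [11663624355/1450104878 2214176499/725052439 10082086047/1450104878; 2214176499/725052439 1808276178/725052439 646755903/725052439; 10082086047/1450104878 646755903/725052439 12992298315/1450104878]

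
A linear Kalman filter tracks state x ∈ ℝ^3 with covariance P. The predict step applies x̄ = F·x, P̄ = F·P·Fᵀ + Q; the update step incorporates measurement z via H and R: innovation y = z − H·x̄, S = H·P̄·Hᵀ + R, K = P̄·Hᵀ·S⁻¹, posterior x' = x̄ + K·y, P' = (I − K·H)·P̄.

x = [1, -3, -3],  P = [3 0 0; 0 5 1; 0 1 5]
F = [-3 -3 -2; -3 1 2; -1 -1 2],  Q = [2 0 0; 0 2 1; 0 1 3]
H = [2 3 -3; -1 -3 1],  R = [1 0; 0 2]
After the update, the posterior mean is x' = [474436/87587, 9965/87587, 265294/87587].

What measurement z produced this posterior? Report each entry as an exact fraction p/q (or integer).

x̄ = F·x = [12, -12, -4]
P̄ = F·P·Fᵀ + Q = [106 -16 0; -16 58 25; 0 25 27]
S = H·P̄·Hᵀ + R = [548 -371; -371 411]
K = P̄·Hᵀ·S⁻¹ = [45886/87587 29060/87587; -21806/87587 -48027/87587; -20274/87587 -28530/87587]
x' − x̄ = [-576608/87587, 1061009/87587, 615642/87587] = K·y
y = (KᵀK)⁻¹·Kᵀ·(x' − x̄) = [2, -23]
z = y + H·x̄ = [2, -23] + [0, 20] = [2, -3]

z = [2, -3]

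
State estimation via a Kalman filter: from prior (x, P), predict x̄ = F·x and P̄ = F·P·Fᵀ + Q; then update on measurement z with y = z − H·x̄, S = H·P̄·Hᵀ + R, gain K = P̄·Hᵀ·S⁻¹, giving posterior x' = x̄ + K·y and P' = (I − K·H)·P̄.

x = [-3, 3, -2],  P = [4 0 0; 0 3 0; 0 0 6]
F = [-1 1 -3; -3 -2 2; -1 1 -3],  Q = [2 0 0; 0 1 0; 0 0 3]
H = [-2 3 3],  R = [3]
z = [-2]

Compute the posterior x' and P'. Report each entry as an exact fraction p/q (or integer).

x̄ = F·x = [12, -1, 12]
P̄ = F·P·Fᵀ + Q = [63 -30 61; -30 73 -30; 61 -30 64]
y = z − H·x̄ = [-11]
S = H·P̄·Hᵀ + R = [576]
K = P̄·Hᵀ·S⁻¹ = [-11/192; 21/64; -5/144]
x' = x̄ + K·y = [2425/192, -295/64, 1783/144]
P' = (I − K·H)·P̄ = [3911/64 -1227/64 2873/48; -1227/64 703/64 -375/16; 2873/48 -375/16 2279/36]

x' = [2425/192, -295/64, 1783/144]
P' = [3911/64 -1227/64 2873/48; -1227/64 703/64 -375/16; 2873/48 -375/16 2279/36]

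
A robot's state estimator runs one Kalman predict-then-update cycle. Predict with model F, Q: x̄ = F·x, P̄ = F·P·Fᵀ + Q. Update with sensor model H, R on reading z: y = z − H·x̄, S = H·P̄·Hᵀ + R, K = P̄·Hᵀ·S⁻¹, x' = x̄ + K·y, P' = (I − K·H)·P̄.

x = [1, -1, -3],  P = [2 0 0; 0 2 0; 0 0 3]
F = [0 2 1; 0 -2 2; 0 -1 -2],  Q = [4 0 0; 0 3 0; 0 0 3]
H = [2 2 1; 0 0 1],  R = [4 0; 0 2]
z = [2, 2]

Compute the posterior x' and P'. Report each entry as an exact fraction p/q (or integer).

x' = [-343/209, 788/627, 1432/627]
P' = [1921/209 -1792/209 -182/209; -1792/209 5887/627 -34/627; -182/209 -34/627 1084/627]

x̄ = F·x = [-5, -4, 7]
P̄ = F·P·Fᵀ + Q = [15 -2 -10; -2 23 -8; -10 -8 17]
y = z − H·x̄ = [13, -5]
S = H·P̄·Hᵀ + R = [85 -19; -19 19]
K = P̄·Hᵀ·S⁻¹ = [1/11 -91/209; 13/33 -17/627; -1/33 542/627]
x' = x̄ + K·y = [-343/209, 788/627, 1432/627]
P' = (I − K·H)·P̄ = [1921/209 -1792/209 -182/209; -1792/209 5887/627 -34/627; -182/209 -34/627 1084/627]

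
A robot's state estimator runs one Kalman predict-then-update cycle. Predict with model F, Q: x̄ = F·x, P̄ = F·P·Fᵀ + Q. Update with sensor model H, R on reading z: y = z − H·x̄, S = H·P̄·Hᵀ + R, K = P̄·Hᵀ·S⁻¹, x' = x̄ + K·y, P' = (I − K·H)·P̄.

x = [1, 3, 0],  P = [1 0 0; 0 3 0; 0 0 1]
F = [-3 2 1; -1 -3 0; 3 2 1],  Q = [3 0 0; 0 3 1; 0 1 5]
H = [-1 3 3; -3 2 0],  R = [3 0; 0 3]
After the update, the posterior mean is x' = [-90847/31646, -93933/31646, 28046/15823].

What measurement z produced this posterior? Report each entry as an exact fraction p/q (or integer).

z = [-1, 3]

x̄ = F·x = [3, -10, 9]
P̄ = F·P·Fᵀ + Q = [25 -15 4; -15 31 -20; 4 -20 27]
S = H·P̄·Hᵀ + R = [256 270; 270 532]
K = P̄·Hᵀ·S⁻¹ = [-1253/31646 -2805/15823; -1677/31646 3608/15823; 5771/15823 -8951/31646]
x' − x̄ = [-185785/31646, 222527/31646, -114361/15823] = K·y
y = (KᵀK)⁻¹·Kᵀ·(x' − x̄) = [5, 32]
z = y + H·x̄ = [5, 32] + [-6, -29] = [-1, 3]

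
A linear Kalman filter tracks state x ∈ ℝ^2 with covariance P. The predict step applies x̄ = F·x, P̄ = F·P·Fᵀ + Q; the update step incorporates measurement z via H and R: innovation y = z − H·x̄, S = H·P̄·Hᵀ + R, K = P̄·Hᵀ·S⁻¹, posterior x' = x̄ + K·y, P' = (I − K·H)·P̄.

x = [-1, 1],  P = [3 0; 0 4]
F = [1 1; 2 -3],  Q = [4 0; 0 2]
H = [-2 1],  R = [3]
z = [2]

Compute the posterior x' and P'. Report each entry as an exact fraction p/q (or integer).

x' = [-196/121, -171/121]
P' = [547/121 1010/121; 1010/121 2206/121]

x̄ = F·x = [0, -5]
P̄ = F·P·Fᵀ + Q = [11 -6; -6 50]
y = z − H·x̄ = [7]
S = H·P̄·Hᵀ + R = [121]
K = P̄·Hᵀ·S⁻¹ = [-28/121; 62/121]
x' = x̄ + K·y = [-196/121, -171/121]
P' = (I − K·H)·P̄ = [547/121 1010/121; 1010/121 2206/121]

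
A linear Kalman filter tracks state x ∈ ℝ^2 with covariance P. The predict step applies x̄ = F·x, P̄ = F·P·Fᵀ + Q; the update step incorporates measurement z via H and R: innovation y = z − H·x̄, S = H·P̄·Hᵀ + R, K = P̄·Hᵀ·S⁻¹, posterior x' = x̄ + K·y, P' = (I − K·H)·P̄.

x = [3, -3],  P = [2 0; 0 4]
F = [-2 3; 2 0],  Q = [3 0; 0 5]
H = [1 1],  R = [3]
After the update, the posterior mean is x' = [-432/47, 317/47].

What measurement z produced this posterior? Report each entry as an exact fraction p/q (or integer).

x̄ = F·x = [-15, 6]
P̄ = F·P·Fᵀ + Q = [47 -8; -8 13]
S = H·P̄·Hᵀ + R = [47]
K = P̄·Hᵀ·S⁻¹ = [39/47; 5/47]
x' − x̄ = [273/47, 35/47] = K·y
y = (KᵀK)⁻¹·Kᵀ·(x' − x̄) = [7]
z = y + H·x̄ = [7] + [-9] = [-2]

z = [-2]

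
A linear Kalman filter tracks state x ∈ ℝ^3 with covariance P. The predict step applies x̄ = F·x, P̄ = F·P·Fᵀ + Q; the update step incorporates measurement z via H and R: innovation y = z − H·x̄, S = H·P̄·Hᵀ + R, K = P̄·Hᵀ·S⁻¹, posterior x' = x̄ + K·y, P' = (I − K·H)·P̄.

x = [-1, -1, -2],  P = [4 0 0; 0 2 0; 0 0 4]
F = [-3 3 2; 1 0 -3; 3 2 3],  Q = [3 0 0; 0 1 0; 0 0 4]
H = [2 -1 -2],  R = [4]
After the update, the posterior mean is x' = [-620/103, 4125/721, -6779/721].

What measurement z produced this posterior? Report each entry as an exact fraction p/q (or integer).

x̄ = F·x = [-4, 5, -11]
P̄ = F·P·Fᵀ + Q = [73 -36 0; -36 41 -24; 0 -24 84]
S = H·P̄·Hᵀ + R = [721]
K = P̄·Hᵀ·S⁻¹ = [26/103; -65/721; -144/721]
x' − x̄ = [-208/103, 520/721, 1152/721] = K·y
y = (KᵀK)⁻¹·Kᵀ·(x' − x̄) = [-8]
z = y + H·x̄ = [-8] + [9] = [1]

z = [1]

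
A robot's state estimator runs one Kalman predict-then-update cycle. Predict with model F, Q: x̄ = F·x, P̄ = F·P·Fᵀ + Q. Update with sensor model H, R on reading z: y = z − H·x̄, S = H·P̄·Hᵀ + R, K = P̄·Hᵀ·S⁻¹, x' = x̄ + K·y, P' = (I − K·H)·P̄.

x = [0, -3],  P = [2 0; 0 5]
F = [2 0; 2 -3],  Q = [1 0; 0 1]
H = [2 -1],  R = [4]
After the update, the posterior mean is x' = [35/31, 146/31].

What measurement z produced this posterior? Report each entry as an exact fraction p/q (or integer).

x̄ = F·x = [0, 9]
P̄ = F·P·Fᵀ + Q = [9 8; 8 54]
S = H·P̄·Hᵀ + R = [62]
K = P̄·Hᵀ·S⁻¹ = [5/31; -19/31]
x' − x̄ = [35/31, -133/31] = K·y
y = (KᵀK)⁻¹·Kᵀ·(x' − x̄) = [7]
z = y + H·x̄ = [7] + [-9] = [-2]

z = [-2]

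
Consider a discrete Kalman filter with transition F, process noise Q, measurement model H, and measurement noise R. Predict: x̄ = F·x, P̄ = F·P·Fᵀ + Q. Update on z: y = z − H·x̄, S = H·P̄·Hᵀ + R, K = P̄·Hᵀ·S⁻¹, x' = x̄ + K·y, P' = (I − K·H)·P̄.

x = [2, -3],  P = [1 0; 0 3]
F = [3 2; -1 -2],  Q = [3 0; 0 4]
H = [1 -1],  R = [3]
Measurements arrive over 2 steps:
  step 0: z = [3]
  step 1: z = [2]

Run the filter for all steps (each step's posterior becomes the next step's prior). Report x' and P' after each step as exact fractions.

step 0: x̄ = F·x = [0, 4]
step 0: P̄ = F·P·Fᵀ + Q = [24 -15; -15 17]
step 0: y = z − H·x̄ = [7]
step 0: S = H·P̄·Hᵀ + R = [74]
step 0: K = P̄·Hᵀ·S⁻¹ = [39/74; -16/37]
step 0: x' = x̄ + K·y = [273/74, 36/37]
step 0: P' = (I − K·H)·P̄ = [255/74 69/37; 69/37 117/37]
step 1: x̄ = F·x = [963/74, -417/74]
step 1: P̄ = F·P·Fᵀ + Q = [5109/74 -2805/74; -2805/74 2039/74]
step 1: y = z − H·x̄ = [-616/37]
step 1: S = H·P̄·Hᵀ + R = [6490/37]
step 1: K = P̄·Hᵀ·S⁻¹ = [3957/6490; -1211/3245]
step 1: x' = x̄ + K·y = [1689/590, 341/590]
step 1: P' = (I − K·H)·P̄ = [12444/3245 13017/6490; 13017/6490 20283/6490]

step 0: x' = [273/74, 36/37], P' = [255/74 69/37; 69/37 117/37]
step 1: x' = [1689/590, 341/590], P' = [12444/3245 13017/6490; 13017/6490 20283/6490]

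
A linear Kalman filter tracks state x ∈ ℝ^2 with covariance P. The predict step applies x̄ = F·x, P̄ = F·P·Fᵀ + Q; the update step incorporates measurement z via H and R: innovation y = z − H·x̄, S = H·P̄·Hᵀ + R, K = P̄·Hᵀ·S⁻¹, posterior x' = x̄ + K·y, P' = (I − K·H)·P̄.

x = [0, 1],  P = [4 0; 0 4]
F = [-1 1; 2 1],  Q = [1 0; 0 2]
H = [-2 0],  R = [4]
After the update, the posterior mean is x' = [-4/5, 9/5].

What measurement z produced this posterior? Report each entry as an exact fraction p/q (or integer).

z = [2]

x̄ = F·x = [1, 1]
P̄ = F·P·Fᵀ + Q = [9 -4; -4 22]
S = H·P̄·Hᵀ + R = [40]
K = P̄·Hᵀ·S⁻¹ = [-9/20; 1/5]
x' − x̄ = [-9/5, 4/5] = K·y
y = (KᵀK)⁻¹·Kᵀ·(x' − x̄) = [4]
z = y + H·x̄ = [4] + [-2] = [2]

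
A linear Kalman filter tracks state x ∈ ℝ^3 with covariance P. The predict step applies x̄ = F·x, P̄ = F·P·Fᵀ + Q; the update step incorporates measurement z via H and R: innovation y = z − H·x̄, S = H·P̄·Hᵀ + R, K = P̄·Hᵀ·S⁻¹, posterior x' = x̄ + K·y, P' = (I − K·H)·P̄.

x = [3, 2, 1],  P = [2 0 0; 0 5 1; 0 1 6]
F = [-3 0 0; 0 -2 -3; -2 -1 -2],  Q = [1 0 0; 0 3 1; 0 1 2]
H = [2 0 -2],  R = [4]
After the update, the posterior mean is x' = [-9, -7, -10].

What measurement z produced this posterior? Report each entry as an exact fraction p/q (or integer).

x̄ = F·x = [-9, -7, -10]
P̄ = F·P·Fᵀ + Q = [19 0 12; 0 89 54; 12 54 43]
S = H·P̄·Hᵀ + R = [156]
K = P̄·Hᵀ·S⁻¹ = [7/78; -9/13; -31/78]
x' − x̄ = [0, 0, 0] = K·y
y = (KᵀK)⁻¹·Kᵀ·(x' − x̄) = [0]
z = y + H·x̄ = [0] + [2] = [2]

z = [2]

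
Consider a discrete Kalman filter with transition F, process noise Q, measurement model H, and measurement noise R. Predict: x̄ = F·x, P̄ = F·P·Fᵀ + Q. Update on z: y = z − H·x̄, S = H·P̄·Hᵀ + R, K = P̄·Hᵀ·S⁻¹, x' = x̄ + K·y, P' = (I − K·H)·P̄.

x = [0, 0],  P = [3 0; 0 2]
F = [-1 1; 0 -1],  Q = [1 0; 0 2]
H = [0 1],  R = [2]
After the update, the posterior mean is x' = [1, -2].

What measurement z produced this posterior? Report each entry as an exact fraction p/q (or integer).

x̄ = F·x = [0, 0]
P̄ = F·P·Fᵀ + Q = [6 -2; -2 4]
S = H·P̄·Hᵀ + R = [6]
K = P̄·Hᵀ·S⁻¹ = [-1/3; 2/3]
x' − x̄ = [1, -2] = K·y
y = (KᵀK)⁻¹·Kᵀ·(x' − x̄) = [-3]
z = y + H·x̄ = [-3] + [0] = [-3]

z = [-3]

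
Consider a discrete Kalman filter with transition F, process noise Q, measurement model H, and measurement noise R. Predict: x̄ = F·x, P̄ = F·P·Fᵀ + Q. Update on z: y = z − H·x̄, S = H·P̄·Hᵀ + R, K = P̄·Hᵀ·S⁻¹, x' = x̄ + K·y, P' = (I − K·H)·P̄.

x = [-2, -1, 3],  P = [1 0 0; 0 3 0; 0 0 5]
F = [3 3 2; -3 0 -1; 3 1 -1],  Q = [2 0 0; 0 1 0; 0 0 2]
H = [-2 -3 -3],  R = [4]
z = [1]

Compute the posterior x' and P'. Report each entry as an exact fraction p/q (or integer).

x' = [44/13, 34/13, -69/13]
P' = [12715/338 -6007/338 -2359/338; -6007/338 5045/338 -1047/338; -2359/338 -1047/338 2701/338]

x̄ = F·x = [-3, 3, -10]
P̄ = F·P·Fᵀ + Q = [58 -19 8; -19 15 -4; 8 -4 19]
y = z − H·x̄ = [-26]
S = H·P̄·Hᵀ + R = [338]
K = P̄·Hᵀ·S⁻¹ = [-83/338; 5/338; -61/338]
x' = x̄ + K·y = [44/13, 34/13, -69/13]
P' = (I − K·H)·P̄ = [12715/338 -6007/338 -2359/338; -6007/338 5045/338 -1047/338; -2359/338 -1047/338 2701/338]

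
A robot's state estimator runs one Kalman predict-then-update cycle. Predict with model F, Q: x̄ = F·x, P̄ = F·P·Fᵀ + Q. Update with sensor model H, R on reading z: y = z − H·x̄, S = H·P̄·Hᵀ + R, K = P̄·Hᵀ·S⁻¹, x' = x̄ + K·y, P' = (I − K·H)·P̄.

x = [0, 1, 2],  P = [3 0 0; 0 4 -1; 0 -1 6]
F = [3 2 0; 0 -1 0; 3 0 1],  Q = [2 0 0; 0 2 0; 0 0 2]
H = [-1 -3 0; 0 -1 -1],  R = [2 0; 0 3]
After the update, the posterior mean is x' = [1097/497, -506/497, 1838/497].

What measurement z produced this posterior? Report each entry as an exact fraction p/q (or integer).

x̄ = F·x = [2, -1, 2]
P̄ = F·P·Fᵀ + Q = [45 -8 25; -8 6 1; 25 1 35]
S = H·P̄·Hᵀ + R = [53 38; 38 46]
K = P̄·Hᵀ·S⁻¹ = [-160/497 -103/994; -97/497 9/994; 40/497 -422/497]
x' − x̄ = [103/497, -9/497, 844/497] = K·y
y = (KᵀK)⁻¹·Kᵀ·(x' − x̄) = [0, -2]
z = y + H·x̄ = [0, -2] + [1, -1] = [1, -3]

z = [1, -3]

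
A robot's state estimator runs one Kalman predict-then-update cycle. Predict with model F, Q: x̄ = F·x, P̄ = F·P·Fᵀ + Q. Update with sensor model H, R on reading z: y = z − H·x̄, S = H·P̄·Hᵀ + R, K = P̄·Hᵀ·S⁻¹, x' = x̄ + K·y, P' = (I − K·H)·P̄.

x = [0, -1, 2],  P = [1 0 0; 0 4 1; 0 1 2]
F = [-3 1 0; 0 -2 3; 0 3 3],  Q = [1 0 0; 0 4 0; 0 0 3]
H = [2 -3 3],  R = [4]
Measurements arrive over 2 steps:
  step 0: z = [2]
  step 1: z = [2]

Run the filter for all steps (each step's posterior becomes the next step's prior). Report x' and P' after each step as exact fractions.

step 0: x̄ = F·x = [-1, 8, 3]
step 0: P̄ = F·P·Fᵀ + Q = [14 -5 15; -5 26 -3; 15 -3 75]
step 0: y = z − H·x̄ = [19]
step 0: S = H·P̄·Hᵀ + R = [1263]
step 0: K = P̄·Hᵀ·S⁻¹ = [88/1263; -97/1263; 88/421]
step 0: x' = x̄ + K·y = [409/1263, 8261/1263, 2935/421]
step 0: P' = (I − K·H)·P̄ = [9938/1263 2221/1263 -1429/421; 2221/1263 23429/1263 7273/421; -1429/421 7273/421 8343/421]
step 1: x̄ = F·x = [7034/1263, 9893/1263, 17066/421]
step 1: P̄ = F·P·Fᵀ + Q = [100808/1263 70508/1263 51446/421; 70508/1263 62201/1263 50048/421; 51446/421 50048/421 277551/421]
step 1: y = z − H·x̄ = [-135457/1263]
step 1: S = H·P̄·Hᵀ + R = [6765338/1263]
step 1: K = P̄·Hᵀ·S⁻¹ = [226553/3382669; 404845/6765338; 2356203/6765338]
step 1: x' = x̄ + K·y = [-5458825/3382669, 9572763/6765338, 21542031/6765338]
step 1: P' = (I − K·H)·P̄ = [188715418/3382669 116220409/3382669 -9287799/3382669; 116220409/3382669 203413551/6765338 48992799/6765338; -9287799/3382669 48992799/6765338 64518135/6765338]

step 0: x' = [409/1263, 8261/1263, 2935/421], P' = [9938/1263 2221/1263 -1429/421; 2221/1263 23429/1263 7273/421; -1429/421 7273/421 8343/421]
step 1: x' = [-5458825/3382669, 9572763/6765338, 21542031/6765338], P' = [188715418/3382669 116220409/3382669 -9287799/3382669; 116220409/3382669 203413551/6765338 48992799/6765338; -9287799/3382669 48992799/6765338 64518135/6765338]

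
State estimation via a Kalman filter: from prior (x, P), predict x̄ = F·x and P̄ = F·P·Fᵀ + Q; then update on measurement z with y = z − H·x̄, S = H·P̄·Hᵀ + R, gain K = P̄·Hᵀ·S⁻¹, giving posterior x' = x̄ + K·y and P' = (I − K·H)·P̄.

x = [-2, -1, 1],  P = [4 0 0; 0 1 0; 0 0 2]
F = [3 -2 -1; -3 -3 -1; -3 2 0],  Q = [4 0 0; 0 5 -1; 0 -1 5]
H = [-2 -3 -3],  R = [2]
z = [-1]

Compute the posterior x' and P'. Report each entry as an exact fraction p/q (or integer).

x̄ = F·x = [-5, 8, 4]
P̄ = F·P·Fᵀ + Q = [46 -28 -40; -28 52 29; -40 29 45]
y = z − H·x̄ = [25]
S = H·P̄·Hᵀ + R = [765]
K = P̄·Hᵀ·S⁻¹ = [112/765; -11/45; -142/765]
x' = x̄ + K·y = [-205/153, 17/9, -98/153]
P' = (I − K·H)·P̄ = [22646/765 -28/45 -14696/765; -28/45 283/45 -257/45; -14696/765 -257/45 14261/765]

x' = [-205/153, 17/9, -98/153]
P' = [22646/765 -28/45 -14696/765; -28/45 283/45 -257/45; -14696/765 -257/45 14261/765]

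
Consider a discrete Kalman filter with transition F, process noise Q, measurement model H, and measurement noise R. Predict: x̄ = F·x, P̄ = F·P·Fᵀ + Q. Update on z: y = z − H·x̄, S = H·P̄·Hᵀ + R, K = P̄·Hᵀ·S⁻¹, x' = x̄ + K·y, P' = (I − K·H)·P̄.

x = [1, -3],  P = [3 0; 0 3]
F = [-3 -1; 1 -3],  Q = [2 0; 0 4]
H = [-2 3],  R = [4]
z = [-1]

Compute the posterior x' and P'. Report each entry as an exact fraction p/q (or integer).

x̄ = F·x = [0, 10]
P̄ = F·P·Fᵀ + Q = [32 0; 0 34]
y = z − H·x̄ = [-31]
S = H·P̄·Hᵀ + R = [438]
K = P̄·Hᵀ·S⁻¹ = [-32/219; 17/73]
x' = x̄ + K·y = [992/219, 203/73]
P' = (I − K·H)·P̄ = [4960/219 1088/73; 1088/73 748/73]

x' = [992/219, 203/73]
P' = [4960/219 1088/73; 1088/73 748/73]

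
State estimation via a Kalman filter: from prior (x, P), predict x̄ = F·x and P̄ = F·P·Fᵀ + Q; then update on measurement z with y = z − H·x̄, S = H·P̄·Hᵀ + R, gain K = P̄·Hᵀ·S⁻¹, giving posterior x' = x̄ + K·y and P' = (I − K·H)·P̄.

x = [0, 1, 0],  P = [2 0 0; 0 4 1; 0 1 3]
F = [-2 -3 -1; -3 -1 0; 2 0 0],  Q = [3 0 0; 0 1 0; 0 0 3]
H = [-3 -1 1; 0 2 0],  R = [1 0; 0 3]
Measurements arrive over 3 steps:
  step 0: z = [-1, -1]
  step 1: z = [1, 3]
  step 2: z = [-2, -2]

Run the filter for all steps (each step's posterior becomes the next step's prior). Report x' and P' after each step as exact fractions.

step 0: x̄ = F·x = [-3, -1, 0]
step 0: P̄ = F·P·Fᵀ + Q = [56 25 -8; 25 23 -12; -8 -12 11]
step 0: y = z − H·x̄ = [-11, 1]
step 0: S = H·P̄·Hᵀ + R = [761 -220; -220 95]
step 0: K = P̄·Hᵀ·S⁻¹ = [-1619/4779 -1234/4779; -22/1593 3602/7965; -163/4779 -7924/23895]
step 0: x' = x̄ + K·y = [746/1593, -1051/2655, 347/7965]
step 0: P' = (I − K·H)·P̄ = [3905/4779 -617/1593 8245/4779; -617/1593 1801/2655 -3962/7965; 8245/4779 -3962/7965 110974/23895]
step 1: x̄ = F·x = [28/135, -893/885, 1492/1593]
step 1: P̄ = F·P·Fᵀ + Q = [6596/405 331/45 -356/81; 331/45 1979/295 -2192/531; -356/81 -2192/531 29957/4779]
step 1: y = z − H·x̄ = [-2576/7965, 4441/885]
step 1: S = H·P̄·Hᵀ + R = [5718421/23895 -174716/2655; -174716/2655 8801/295]
step 1: K = P̄·Hᵀ·S⁻¹ = [-20075231/67125907 -11181310/67125907; -2358666/67125907 24985322/67125907; 3828667/67125907 -10131052/67125907]
step 1: x' = x̄ + K·y = [-35693658/67125907, 58408455/67125907, 10793296/67125907]
step 1: P' = (I − K·H)·P̄ = [40972919/67125907 -16771965/67125907 86071561/67125907; -16771965/67125907 37477983/67125907 -15196578/67125907; 86071561/67125907 -15196578/67125907 246846772/67125907]
step 2: x̄ = F·x = [-114631345/67125907, 48672519/67125907, -71387316/67125907]
step 2: P̄ = F·P·Fᵀ + Q = [1001261212/67125907 416797953/67125907 -235403008/67125907; 416797953/67125907 372728371/67125907 -212293584/67125907; -235403008/67125907 -212293584/67125907 365269397/67125907]
step 2: y = z − H·x̄ = [-358086014/67125907, -231596852/67125907]
step 2: S = H·P̄·Hᵀ + R = [14154267517/67125907 -3670831628/67125907; -3670831628/67125907 1692291205/67125907]
step 2: K = P̄·Hᵀ·S⁻¹ = [-46584105931/156096774843 -24157058102/156096774843; -1835415814/52032258281 18938995382/52032258281; 9145918403/156096774843 -19325019788/156096774843]
step 2: x' = x̄ + K·y = [21761256143/52032258281, -17823727847/52032258281, -49373592374/52032258281]
step 2: P' = (I − K·H)·P̄ = [91173396803/156096774843 -12078529051/52032258281 190700497325/156096774843; -12078529051/52032258281 28408493073/52032258281 -9662509894/52032258281; 190700497325/156096774843 -9662509894/52032258281 552259880696/156096774843]

step 0: x' = [746/1593, -1051/2655, 347/7965], P' = [3905/4779 -617/1593 8245/4779; -617/1593 1801/2655 -3962/7965; 8245/4779 -3962/7965 110974/23895]
step 1: x' = [-35693658/67125907, 58408455/67125907, 10793296/67125907], P' = [40972919/67125907 -16771965/67125907 86071561/67125907; -16771965/67125907 37477983/67125907 -15196578/67125907; 86071561/67125907 -15196578/67125907 246846772/67125907]
step 2: x' = [21761256143/52032258281, -17823727847/52032258281, -49373592374/52032258281], P' = [91173396803/156096774843 -12078529051/52032258281 190700497325/156096774843; -12078529051/52032258281 28408493073/52032258281 -9662509894/52032258281; 190700497325/156096774843 -9662509894/52032258281 552259880696/156096774843]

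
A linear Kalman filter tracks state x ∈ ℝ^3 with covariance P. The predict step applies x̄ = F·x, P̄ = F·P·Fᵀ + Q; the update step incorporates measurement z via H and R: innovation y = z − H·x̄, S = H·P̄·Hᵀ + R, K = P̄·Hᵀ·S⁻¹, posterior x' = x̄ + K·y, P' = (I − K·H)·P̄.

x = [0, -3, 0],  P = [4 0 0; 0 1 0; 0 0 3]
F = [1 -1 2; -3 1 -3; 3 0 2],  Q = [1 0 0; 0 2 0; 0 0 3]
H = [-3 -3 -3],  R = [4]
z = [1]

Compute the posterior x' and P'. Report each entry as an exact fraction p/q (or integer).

x̄ = F·x = [3, -3, 0]
P̄ = F·P·Fᵀ + Q = [18 -31 24; -31 66 -54; 24 -54 51]
y = z − H·x̄ = [1]
S = H·P̄·Hᵀ + R = [121]
K = P̄·Hᵀ·S⁻¹ = [-3/11; 57/121; -63/121]
x' = x̄ + K·y = [30/11, -306/121, -63/121]
P' = (I − K·H)·P̄ = [9 -170/11 75/11; -170/11 4737/121 -2943/121; 75/11 -2943/121 2202/121]

x' = [30/11, -306/121, -63/121]
P' = [9 -170/11 75/11; -170/11 4737/121 -2943/121; 75/11 -2943/121 2202/121]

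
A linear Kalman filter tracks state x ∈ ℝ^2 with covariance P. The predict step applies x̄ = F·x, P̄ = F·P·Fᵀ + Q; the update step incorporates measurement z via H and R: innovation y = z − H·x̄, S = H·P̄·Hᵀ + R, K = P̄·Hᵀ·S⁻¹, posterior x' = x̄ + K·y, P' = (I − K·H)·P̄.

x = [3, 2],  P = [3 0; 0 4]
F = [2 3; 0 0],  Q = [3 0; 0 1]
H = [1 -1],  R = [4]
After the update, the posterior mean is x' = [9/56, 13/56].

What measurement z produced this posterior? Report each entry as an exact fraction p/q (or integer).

x̄ = F·x = [12, 0]
P̄ = F·P·Fᵀ + Q = [51 0; 0 1]
S = H·P̄·Hᵀ + R = [56]
K = P̄·Hᵀ·S⁻¹ = [51/56; -1/56]
x' − x̄ = [-663/56, 13/56] = K·y
y = (KᵀK)⁻¹·Kᵀ·(x' − x̄) = [-13]
z = y + H·x̄ = [-13] + [12] = [-1]

z = [-1]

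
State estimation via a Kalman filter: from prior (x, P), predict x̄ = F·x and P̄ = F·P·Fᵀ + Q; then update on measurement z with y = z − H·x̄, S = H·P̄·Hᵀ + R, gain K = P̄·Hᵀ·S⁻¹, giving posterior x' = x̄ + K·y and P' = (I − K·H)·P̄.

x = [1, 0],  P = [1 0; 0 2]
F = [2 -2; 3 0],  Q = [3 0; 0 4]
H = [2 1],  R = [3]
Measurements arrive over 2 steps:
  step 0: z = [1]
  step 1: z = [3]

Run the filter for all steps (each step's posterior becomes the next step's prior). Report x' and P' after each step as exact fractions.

step 0: x' = [-4/25, 3/2], P' = [51/25 -3; -3 27/4]
step 1: x' = [3161/4937, 16219/9874], P' = [8274/4937 -10752/4937; -10752/4937 49221/9874]

step 0: x̄ = F·x = [2, 3]
step 0: P̄ = F·P·Fᵀ + Q = [15 6; 6 13]
step 0: y = z − H·x̄ = [-6]
step 0: S = H·P̄·Hᵀ + R = [100]
step 0: K = P̄·Hᵀ·S⁻¹ = [9/25; 1/4]
step 0: x' = x̄ + K·y = [-4/25, 3/2]
step 0: P' = (I − K·H)·P̄ = [51/25 -3; -3 27/4]
step 1: x̄ = F·x = [-83/25, -12/25]
step 1: P̄ = F·P·Fᵀ + Q = [1554/25 756/25; 756/25 559/25]
step 1: y = z − H·x̄ = [253/25]
step 1: S = H·P̄·Hᵀ + R = [9874/25]
step 1: K = P̄·Hᵀ·S⁻¹ = [1932/4937; 2071/9874]
step 1: x' = x̄ + K·y = [3161/4937, 16219/9874]
step 1: P' = (I − K·H)·P̄ = [8274/4937 -10752/4937; -10752/4937 49221/9874]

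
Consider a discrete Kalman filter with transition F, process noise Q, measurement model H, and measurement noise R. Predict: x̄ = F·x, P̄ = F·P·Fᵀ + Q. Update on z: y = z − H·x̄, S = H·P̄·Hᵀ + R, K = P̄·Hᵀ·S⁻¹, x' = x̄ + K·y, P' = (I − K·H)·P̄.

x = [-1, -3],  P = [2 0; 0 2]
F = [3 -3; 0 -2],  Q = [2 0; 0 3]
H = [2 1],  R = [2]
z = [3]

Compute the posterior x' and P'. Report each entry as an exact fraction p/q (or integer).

x' = [-14/71, 251/71]
P' = [350/213 -524/213; -524/213 1118/213]

x̄ = F·x = [6, 6]
P̄ = F·P·Fᵀ + Q = [38 12; 12 11]
y = z − H·x̄ = [-15]
S = H·P̄·Hᵀ + R = [213]
K = P̄·Hᵀ·S⁻¹ = [88/213; 35/213]
x' = x̄ + K·y = [-14/71, 251/71]
P' = (I − K·H)·P̄ = [350/213 -524/213; -524/213 1118/213]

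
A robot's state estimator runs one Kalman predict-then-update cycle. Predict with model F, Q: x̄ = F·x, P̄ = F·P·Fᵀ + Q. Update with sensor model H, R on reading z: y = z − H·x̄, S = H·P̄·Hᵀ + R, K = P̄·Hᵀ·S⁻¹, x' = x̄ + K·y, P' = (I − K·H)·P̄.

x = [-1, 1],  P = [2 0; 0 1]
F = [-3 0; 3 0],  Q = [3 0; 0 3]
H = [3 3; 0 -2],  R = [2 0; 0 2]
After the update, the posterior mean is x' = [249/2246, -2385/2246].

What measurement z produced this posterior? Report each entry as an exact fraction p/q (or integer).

x̄ = F·x = [3, -3]
P̄ = F·P·Fᵀ + Q = [21 -18; -18 21]
S = H·P̄·Hᵀ + R = [56 -18; -18 86]
K = P̄·Hᵀ·S⁻¹ = [711/2246 1089/2246; 9/2246 -1095/2246]
x' − x̄ = [-6489/2246, 4353/2246] = K·y
y = (KᵀK)⁻¹·Kᵀ·(x' − x̄) = [-3, -4]
z = y + H·x̄ = [-3, -4] + [0, 6] = [-3, 2]

z = [-3, 2]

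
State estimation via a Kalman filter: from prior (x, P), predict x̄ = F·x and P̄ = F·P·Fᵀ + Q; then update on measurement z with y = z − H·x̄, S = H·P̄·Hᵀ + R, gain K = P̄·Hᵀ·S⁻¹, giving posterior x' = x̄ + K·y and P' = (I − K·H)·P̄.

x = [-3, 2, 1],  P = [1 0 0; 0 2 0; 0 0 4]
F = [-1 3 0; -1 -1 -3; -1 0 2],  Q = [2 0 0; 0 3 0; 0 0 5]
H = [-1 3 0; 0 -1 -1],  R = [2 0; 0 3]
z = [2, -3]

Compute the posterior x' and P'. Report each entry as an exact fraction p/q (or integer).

x̄ = F·x = [9, -2, 5]
P̄ = F·P·Fᵀ + Q = [21 -5 1; -5 42 -23; 1 -23 22]
y = z − H·x̄ = [17, 0]
S = H·P̄·Hᵀ + R = [431 -61; -61 21]
K = P̄·Hᵀ·S⁻¹ = [-256/2665 -236/2665; 796/2665 -99/2665; -1409/5330 -3839/5330]
x' = x̄ + K·y = [19633/2665, 8202/2665, 2697/5330]
P' = (I − K·H)·P̄ = [47693/2665 15727/2665 -15019/2665; 15727/2665 5773/2665 -5476/2665; -15019/2665 -5476/2665 22469/5330]

x' = [19633/2665, 8202/2665, 2697/5330]
P' = [47693/2665 15727/2665 -15019/2665; 15727/2665 5773/2665 -5476/2665; -15019/2665 -5476/2665 22469/5330]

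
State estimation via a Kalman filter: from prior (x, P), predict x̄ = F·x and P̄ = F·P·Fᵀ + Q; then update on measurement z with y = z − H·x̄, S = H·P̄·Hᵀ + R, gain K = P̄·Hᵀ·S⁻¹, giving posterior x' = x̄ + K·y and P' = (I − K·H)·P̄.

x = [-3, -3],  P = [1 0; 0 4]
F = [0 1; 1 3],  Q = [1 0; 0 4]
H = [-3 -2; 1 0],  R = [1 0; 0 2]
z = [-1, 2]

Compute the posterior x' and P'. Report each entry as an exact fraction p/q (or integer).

x̄ = F·x = [-3, -12]
P̄ = F·P·Fᵀ + Q = [5 12; 12 41]
y = z − H·x̄ = [-34, 5]
S = H·P̄·Hᵀ + R = [354 -39; -39 7]
K = P̄·Hᵀ·S⁻¹ = [-26/319 83/319; -358/957 -118/319]
x' = x̄ + K·y = [342/319, -1082/957]
P' = (I − K·H)·P̄ = [166/319 -236/319; -236/319 1241/957]

x' = [342/319, -1082/957]
P' = [166/319 -236/319; -236/319 1241/957]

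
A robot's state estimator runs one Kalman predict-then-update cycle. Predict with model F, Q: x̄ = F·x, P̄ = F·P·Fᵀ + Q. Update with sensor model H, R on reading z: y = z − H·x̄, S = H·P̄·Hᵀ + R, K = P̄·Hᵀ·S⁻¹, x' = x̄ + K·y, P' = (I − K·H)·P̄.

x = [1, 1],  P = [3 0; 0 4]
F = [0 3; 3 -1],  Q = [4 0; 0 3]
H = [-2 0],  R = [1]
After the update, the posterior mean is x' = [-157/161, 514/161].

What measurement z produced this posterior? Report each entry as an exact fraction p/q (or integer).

z = [2]

x̄ = F·x = [3, 2]
P̄ = F·P·Fᵀ + Q = [40 -12; -12 34]
S = H·P̄·Hᵀ + R = [161]
K = P̄·Hᵀ·S⁻¹ = [-80/161; 24/161]
x' − x̄ = [-640/161, 192/161] = K·y
y = (KᵀK)⁻¹·Kᵀ·(x' − x̄) = [8]
z = y + H·x̄ = [8] + [-6] = [2]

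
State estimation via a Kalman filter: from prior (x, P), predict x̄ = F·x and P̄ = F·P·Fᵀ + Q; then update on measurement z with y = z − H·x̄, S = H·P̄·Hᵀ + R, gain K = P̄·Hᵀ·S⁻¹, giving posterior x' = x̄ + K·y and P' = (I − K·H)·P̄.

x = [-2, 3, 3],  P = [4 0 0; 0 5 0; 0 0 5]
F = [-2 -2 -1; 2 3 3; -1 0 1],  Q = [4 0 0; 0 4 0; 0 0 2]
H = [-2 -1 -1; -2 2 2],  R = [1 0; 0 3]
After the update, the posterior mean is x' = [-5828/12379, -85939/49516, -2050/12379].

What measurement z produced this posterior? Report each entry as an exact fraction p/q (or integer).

x̄ = F·x = [-5, 14, 5]
P̄ = F·P·Fᵀ + Q = [45 -61 3; -61 110 7; 3 7 11]
S = H·P̄·Hᵀ + R = [84 26; 26 1187]
K = P̄·Hᵀ·S⁻¹ = [-8157/24758 -2059/12379; -3321/99032 14887/49516; -7317/24758 393/12379]
x' − x̄ = [56067/12379, -779163/49516, -63945/12379] = K·y
y = (KᵀK)⁻¹·Kᵀ·(x' − x̄) = [12, -51]
z = y + H·x̄ = [12, -51] + [-9, 48] = [3, -3]

z = [3, -3]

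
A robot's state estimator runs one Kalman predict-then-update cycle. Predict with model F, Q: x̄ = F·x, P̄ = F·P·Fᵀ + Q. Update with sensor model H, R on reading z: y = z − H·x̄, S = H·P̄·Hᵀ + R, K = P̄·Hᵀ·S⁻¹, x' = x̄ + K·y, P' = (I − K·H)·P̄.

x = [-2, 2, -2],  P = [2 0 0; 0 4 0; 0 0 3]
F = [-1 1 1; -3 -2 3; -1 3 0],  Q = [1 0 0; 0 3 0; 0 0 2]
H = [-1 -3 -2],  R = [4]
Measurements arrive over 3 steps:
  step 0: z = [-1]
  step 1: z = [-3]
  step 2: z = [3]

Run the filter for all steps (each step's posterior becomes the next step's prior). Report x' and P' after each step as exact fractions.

step 0: x̄ = F·x = [2, -4, 8]
step 0: P̄ = F·P·Fᵀ + Q = [10 7 14; 7 64 -18; 14 -18 40]
step 0: y = z − H·x̄ = [5]
step 0: S = H·P̄·Hᵀ + R = [632]
step 0: K = P̄·Hᵀ·S⁻¹ = [-59/632; -163/632; -5/79]
step 0: x' = x̄ + K·y = [969/632, -3343/632, 607/79]
step 0: P' = (I − K·H)·P̄ = [2839/632 -5193/632 811/79; -5193/632 13879/632 -2237/79; 811/79 -2237/79 2960/79]
step 1: x̄ = F·x = [68/79, 18347/632, -5499/316]
step 1: P̄ = F·P·Fᵀ + Q = [331/79 21/79 634/79; 21/79 331735/632 -109467/316; 634/79 -109467/316 40043/158]
step 1: y = z − H·x̄ = [31693/632]
step 1: S = H·P̄·Hᵀ + R = [1025567/632]
step 1: K = P̄·Hᵀ·S⁻¹ = [-13296/1025567; -557505/1025567; 331386/1025567]
step 1: x' = x̄ + K·y = [216010/1025567, 1814987/1025567, -1228749/1025567]
step 1: P' = (I − K·H)·P̄ = [4017275/1025567 -11456157/1025567 15202190/1025567; -11456157/1025567 46526335/1025567 -62946414/1025567; 15202190/1025567 -62946414/1025567 86155754/1025567]
step 2: x̄ = F·x = [370228/1025567, -7964251/1025567, 5228951/1025567]
step 2: P̄ = F·P·Fᵀ + Q = [4340037/1025567 34763020/1025567 -14620524/1025567; 34763020/1025567 1344982966/1025567 -799037382/1025567; -14620524/1025567 -799037382/1025567 493542366/1025567]
step 2: y = z − H·x̄ = [-9987922/1025567]
step 2: S = H·P̄·Hᵀ + R = [4649105903/1025567]
step 2: K = P̄·Hᵀ·S⁻¹ = [-6106773/357623531; -2471637154/4649105903; 1424647938/4649105903]
step 2: x' = x̄ + K·y = [188574922/357623531, -12032492495/4649105903, 9829367051/4649105903]
step 2: P' = (I − K·H)·P̄ = [1040687310/357623531 -2595299066/357623531 3384818490/357623531; -2595299066/357623531 140388707546/4649105903 -188770343082/4649105903; 3384818490/357623531 -188770343082/4649105903 258304898562/4649105903]

step 0: x' = [969/632, -3343/632, 607/79], P' = [2839/632 -5193/632 811/79; -5193/632 13879/632 -2237/79; 811/79 -2237/79 2960/79]
step 1: x' = [216010/1025567, 1814987/1025567, -1228749/1025567], P' = [4017275/1025567 -11456157/1025567 15202190/1025567; -11456157/1025567 46526335/1025567 -62946414/1025567; 15202190/1025567 -62946414/1025567 86155754/1025567]
step 2: x' = [188574922/357623531, -12032492495/4649105903, 9829367051/4649105903], P' = [1040687310/357623531 -2595299066/357623531 3384818490/357623531; -2595299066/357623531 140388707546/4649105903 -188770343082/4649105903; 3384818490/357623531 -188770343082/4649105903 258304898562/4649105903]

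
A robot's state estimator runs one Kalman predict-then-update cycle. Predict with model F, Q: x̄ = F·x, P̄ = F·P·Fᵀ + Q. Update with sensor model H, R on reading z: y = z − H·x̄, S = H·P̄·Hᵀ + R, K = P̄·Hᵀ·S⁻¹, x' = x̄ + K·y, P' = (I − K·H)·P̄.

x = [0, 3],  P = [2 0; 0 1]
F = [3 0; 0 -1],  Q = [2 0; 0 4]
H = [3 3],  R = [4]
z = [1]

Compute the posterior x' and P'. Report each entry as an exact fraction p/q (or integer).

x̄ = F·x = [0, -3]
P̄ = F·P·Fᵀ + Q = [20 0; 0 5]
y = z − H·x̄ = [10]
S = H·P̄·Hᵀ + R = [229]
K = P̄·Hᵀ·S⁻¹ = [60/229; 15/229]
x' = x̄ + K·y = [600/229, -537/229]
P' = (I − K·H)·P̄ = [980/229 -900/229; -900/229 920/229]

x' = [600/229, -537/229]
P' = [980/229 -900/229; -900/229 920/229]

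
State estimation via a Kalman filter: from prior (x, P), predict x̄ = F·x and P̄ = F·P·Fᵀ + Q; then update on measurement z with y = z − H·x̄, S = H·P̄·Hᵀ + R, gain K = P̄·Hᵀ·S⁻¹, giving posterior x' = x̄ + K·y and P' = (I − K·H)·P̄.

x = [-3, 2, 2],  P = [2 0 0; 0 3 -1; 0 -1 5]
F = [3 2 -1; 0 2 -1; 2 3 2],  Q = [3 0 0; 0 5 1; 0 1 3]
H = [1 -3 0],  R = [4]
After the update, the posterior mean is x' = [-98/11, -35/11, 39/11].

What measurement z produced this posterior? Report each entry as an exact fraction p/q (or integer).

x̄ = F·x = [-7, 2, 4]
P̄ = F·P·Fᵀ + Q = [42 21 19; 21 26 8; 19 8 46]
S = H·P̄·Hᵀ + R = [154]
K = P̄·Hᵀ·S⁻¹ = [-3/22; -57/154; -5/154]
x' − x̄ = [-21/11, -57/11, -5/11] = K·y
y = (KᵀK)⁻¹·Kᵀ·(x' − x̄) = [14]
z = y + H·x̄ = [14] + [-13] = [1]

z = [1]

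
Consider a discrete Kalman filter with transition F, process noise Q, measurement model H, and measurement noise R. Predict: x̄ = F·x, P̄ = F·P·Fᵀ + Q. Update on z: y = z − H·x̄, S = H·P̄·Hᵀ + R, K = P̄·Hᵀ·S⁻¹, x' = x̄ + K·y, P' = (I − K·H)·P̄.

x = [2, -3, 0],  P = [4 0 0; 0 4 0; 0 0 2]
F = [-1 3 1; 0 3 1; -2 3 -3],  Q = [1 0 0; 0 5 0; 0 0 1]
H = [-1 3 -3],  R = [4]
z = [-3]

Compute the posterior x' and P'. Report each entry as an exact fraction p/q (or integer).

x̄ = F·x = [-11, -9, -13]
P̄ = F·P·Fᵀ + Q = [43 38 38; 38 43 30; 38 30 71]
y = z − H·x̄ = [-26]
S = H·P̄·Hᵀ + R = [533]
K = P̄·Hᵀ·S⁻¹ = [-43/533; 1/533; -161/533]
x' = x̄ + K·y = [-365/41, -371/41, -211/41]
P' = (I − K·H)·P̄ = [21070/533 20297/533 13331/533; 20297/533 22918/533 16151/533; 13331/533 16151/533 11922/533]

x' = [-365/41, -371/41, -211/41]
P' = [21070/533 20297/533 13331/533; 20297/533 22918/533 16151/533; 13331/533 16151/533 11922/533]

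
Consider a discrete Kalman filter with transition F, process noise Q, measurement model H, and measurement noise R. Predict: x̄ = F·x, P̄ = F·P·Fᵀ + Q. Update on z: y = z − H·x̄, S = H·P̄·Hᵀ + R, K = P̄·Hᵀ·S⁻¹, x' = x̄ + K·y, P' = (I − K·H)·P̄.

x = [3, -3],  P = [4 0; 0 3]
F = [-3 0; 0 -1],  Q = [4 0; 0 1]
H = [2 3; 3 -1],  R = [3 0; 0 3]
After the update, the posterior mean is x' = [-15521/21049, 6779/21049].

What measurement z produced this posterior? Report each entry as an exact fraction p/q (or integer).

x̄ = F·x = [-9, 3]
P̄ = F·P·Fᵀ + Q = [40 0; 0 4]
S = H·P̄·Hᵀ + R = [199 228; 228 367]
K = P̄·Hᵀ·S⁻¹ = [2000/21049 5640/21049; 5316/21049 -3532/21049]
x' − x̄ = [173920/21049, -56368/21049] = K·y
y = (KᵀK)⁻¹·Kᵀ·(x' − x̄) = [8, 28]
z = y + H·x̄ = [8, 28] + [-9, -30] = [-1, -2]

z = [-1, -2]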